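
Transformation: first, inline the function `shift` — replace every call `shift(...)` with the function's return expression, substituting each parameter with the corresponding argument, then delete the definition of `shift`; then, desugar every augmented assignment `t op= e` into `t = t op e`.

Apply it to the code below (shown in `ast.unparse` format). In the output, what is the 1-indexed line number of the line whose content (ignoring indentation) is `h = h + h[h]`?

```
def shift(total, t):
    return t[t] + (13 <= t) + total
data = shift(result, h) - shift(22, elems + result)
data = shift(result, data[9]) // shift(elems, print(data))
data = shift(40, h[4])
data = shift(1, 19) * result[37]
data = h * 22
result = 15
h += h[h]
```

Transformed code:
data = h[h] + (13 <= h) + result - ((elems + result)[elems + result] + (13 <= elems + result) + 22)
data = (data[9][data[9]] + (13 <= data[9]) + result) // (print(data)[print(data)] + (13 <= print(data)) + elems)
data = h[4][h[4]] + (13 <= h[4]) + 40
data = (19[19] + (13 <= 19) + 1) * result[37]
data = h * 22
result = 15
h = h + h[h]

7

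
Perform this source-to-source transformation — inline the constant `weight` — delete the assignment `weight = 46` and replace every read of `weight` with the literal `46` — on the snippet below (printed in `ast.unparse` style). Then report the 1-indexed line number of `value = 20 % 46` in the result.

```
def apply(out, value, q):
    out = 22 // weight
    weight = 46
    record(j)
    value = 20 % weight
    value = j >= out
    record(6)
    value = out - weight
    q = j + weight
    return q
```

Transformed code:
def apply(out, value, q):
    out = 22 // 46
    record(j)
    value = 20 % 46
    value = j >= out
    record(6)
    value = out - 46
    q = j + 46
    return q

4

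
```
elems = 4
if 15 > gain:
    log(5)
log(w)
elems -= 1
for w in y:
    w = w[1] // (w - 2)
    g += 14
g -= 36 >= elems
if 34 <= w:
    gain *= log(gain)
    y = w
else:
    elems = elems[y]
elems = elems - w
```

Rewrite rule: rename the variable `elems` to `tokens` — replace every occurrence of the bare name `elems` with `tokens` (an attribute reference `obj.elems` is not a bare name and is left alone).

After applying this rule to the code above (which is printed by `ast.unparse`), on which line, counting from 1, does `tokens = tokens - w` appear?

15

Transformed code:
tokens = 4
if 15 > gain:
    log(5)
log(w)
tokens -= 1
for w in y:
    w = w[1] // (w - 2)
    g += 14
g -= 36 >= tokens
if 34 <= w:
    gain *= log(gain)
    y = w
else:
    tokens = tokens[y]
tokens = tokens - w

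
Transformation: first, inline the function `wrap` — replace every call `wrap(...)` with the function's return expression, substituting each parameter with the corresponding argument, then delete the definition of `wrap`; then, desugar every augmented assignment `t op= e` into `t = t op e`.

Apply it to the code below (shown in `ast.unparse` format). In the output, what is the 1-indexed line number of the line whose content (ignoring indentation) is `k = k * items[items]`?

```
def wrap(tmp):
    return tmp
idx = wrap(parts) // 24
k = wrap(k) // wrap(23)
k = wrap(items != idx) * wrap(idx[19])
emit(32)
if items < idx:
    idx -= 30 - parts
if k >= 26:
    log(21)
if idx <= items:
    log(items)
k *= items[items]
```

11

Transformed code:
idx = parts // 24
k = k // 23
k = (items != idx) * idx[19]
emit(32)
if items < idx:
    idx = idx - (30 - parts)
if k >= 26:
    log(21)
if idx <= items:
    log(items)
k = k * items[items]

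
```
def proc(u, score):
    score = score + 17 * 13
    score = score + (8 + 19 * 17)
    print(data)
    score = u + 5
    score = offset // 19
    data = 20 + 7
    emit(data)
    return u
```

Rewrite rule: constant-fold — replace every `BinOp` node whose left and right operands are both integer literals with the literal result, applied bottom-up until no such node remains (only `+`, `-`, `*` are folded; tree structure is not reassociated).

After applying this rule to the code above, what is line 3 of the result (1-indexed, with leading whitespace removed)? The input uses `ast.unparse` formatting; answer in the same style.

score = score + 331

Transformed code:
def proc(u, score):
    score = score + 221
    score = score + 331
    print(data)
    score = u + 5
    score = offset // 19
    data = 27
    emit(data)
    return u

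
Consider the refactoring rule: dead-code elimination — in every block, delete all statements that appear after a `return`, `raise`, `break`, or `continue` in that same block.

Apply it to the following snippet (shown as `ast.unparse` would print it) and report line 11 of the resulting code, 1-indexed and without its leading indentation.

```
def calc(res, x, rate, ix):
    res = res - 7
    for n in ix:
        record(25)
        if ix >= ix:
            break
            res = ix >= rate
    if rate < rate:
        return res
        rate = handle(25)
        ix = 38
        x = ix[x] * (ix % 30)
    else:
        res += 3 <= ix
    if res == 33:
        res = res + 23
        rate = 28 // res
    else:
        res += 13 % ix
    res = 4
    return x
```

Transformed code:
def calc(res, x, rate, ix):
    res = res - 7
    for n in ix:
        record(25)
        if ix >= ix:
            break
    if rate < rate:
        return res
    else:
        res += 3 <= ix
    if res == 33:
        res = res + 23
        rate = 28 // res
    else:
        res += 13 % ix
    res = 4
    return x

if res == 33:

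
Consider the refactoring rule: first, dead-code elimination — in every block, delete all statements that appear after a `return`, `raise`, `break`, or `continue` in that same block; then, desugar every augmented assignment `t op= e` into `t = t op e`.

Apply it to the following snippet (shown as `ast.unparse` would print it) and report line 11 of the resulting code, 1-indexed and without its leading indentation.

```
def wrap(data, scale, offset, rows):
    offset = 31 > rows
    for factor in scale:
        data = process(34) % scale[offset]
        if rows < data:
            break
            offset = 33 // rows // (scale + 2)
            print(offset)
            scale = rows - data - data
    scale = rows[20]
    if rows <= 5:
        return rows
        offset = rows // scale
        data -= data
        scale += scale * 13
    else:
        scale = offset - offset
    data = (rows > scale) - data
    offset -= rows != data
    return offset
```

Transformed code:
def wrap(data, scale, offset, rows):
    offset = 31 > rows
    for factor in scale:
        data = process(34) % scale[offset]
        if rows < data:
            break
    scale = rows[20]
    if rows <= 5:
        return rows
    else:
        scale = offset - offset
    data = (rows > scale) - data
    offset = offset - (rows != data)
    return offset

scale = offset - offset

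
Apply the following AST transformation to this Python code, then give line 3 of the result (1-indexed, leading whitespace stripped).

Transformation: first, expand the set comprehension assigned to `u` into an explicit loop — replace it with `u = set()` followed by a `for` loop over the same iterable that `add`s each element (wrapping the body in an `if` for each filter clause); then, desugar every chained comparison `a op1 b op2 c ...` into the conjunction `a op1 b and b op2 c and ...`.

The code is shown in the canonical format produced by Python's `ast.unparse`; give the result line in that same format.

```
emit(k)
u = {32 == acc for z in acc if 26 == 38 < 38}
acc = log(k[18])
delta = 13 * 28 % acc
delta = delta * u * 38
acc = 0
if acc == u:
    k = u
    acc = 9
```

for z in acc:

Transformed code:
emit(k)
u = set()
for z in acc:
    if 26 == 38 and 38 < 38:
        u.add(32 == acc)
acc = log(k[18])
delta = 13 * 28 % acc
delta = delta * u * 38
acc = 0
if acc == u:
    k = u
    acc = 9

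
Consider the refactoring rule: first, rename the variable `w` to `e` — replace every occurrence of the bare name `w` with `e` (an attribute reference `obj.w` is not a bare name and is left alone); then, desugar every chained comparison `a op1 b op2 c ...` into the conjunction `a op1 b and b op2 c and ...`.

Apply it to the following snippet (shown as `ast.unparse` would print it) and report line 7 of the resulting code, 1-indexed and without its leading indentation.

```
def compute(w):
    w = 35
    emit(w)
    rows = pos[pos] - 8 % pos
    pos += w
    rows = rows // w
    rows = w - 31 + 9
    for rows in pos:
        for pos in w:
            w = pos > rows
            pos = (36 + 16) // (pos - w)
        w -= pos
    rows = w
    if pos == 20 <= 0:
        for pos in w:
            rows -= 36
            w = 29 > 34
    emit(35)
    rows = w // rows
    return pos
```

Transformed code:
def compute(e):
    e = 35
    emit(e)
    rows = pos[pos] - 8 % pos
    pos += e
    rows = rows // e
    rows = e - 31 + 9
    for rows in pos:
        for pos in e:
            e = pos > rows
            pos = (36 + 16) // (pos - e)
        e -= pos
    rows = e
    if pos == 20 and 20 <= 0:
        for pos in e:
            rows -= 36
            e = 29 > 34
    emit(35)
    rows = e // rows
    return pos

rows = e - 31 + 9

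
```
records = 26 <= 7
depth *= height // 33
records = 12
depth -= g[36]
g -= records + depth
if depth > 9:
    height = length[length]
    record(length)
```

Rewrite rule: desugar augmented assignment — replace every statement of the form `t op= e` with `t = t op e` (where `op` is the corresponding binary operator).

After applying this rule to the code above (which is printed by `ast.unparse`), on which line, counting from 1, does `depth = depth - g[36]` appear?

Transformed code:
records = 26 <= 7
depth = depth * (height // 33)
records = 12
depth = depth - g[36]
g = g - (records + depth)
if depth > 9:
    height = length[length]
    record(length)

4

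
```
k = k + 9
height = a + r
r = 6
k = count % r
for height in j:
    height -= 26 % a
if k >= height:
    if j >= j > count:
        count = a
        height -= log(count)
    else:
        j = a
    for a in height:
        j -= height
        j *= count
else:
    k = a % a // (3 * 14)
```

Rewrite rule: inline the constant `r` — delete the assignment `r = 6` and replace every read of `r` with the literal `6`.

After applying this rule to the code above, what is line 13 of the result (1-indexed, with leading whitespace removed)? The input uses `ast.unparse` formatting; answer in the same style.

Transformed code:
k = k + 9
height = a + 6
k = count % 6
for height in j:
    height -= 26 % a
if k >= height:
    if j >= j > count:
        count = a
        height -= log(count)
    else:
        j = a
    for a in height:
        j -= height
        j *= count
else:
    k = a % a // (3 * 14)

j -= height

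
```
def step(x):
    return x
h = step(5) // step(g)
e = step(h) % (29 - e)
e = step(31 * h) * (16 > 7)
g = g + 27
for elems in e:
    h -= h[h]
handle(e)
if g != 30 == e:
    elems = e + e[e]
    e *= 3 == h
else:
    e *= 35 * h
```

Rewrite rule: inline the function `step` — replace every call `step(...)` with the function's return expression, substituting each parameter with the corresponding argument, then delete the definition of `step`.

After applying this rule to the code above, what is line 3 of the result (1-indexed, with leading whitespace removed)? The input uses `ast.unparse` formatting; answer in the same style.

e = 31 * h * (16 > 7)

Transformed code:
h = 5 // g
e = h % (29 - e)
e = 31 * h * (16 > 7)
g = g + 27
for elems in e:
    h -= h[h]
handle(e)
if g != 30 == e:
    elems = e + e[e]
    e *= 3 == h
else:
    e *= 35 * h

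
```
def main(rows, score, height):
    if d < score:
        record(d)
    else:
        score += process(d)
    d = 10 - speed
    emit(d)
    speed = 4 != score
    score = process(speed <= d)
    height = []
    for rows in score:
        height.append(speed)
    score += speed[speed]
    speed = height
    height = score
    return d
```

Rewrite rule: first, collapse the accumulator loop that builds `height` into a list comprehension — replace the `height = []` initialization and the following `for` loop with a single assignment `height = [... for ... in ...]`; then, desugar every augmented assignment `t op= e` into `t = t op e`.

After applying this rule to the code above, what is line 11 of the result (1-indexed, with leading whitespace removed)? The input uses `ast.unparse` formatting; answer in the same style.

score = score + speed[speed]

Transformed code:
def main(rows, score, height):
    if d < score:
        record(d)
    else:
        score = score + process(d)
    d = 10 - speed
    emit(d)
    speed = 4 != score
    score = process(speed <= d)
    height = [speed for rows in score]
    score = score + speed[speed]
    speed = height
    height = score
    return d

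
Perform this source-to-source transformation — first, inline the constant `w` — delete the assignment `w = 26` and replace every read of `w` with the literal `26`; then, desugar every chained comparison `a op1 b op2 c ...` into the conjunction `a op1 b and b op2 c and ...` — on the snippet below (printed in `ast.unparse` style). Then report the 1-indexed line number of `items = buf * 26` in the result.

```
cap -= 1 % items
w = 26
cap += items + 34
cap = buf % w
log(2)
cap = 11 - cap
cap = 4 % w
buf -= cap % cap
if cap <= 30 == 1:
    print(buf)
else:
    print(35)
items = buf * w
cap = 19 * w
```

12

Transformed code:
cap -= 1 % items
cap += items + 34
cap = buf % 26
log(2)
cap = 11 - cap
cap = 4 % 26
buf -= cap % cap
if cap <= 30 and 30 == 1:
    print(buf)
else:
    print(35)
items = buf * 26
cap = 19 * 26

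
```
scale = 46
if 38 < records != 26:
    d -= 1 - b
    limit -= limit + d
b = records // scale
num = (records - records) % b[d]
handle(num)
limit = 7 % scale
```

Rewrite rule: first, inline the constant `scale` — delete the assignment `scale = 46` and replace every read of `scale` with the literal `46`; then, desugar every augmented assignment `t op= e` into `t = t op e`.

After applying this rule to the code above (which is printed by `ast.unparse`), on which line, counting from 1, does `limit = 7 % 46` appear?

Transformed code:
if 38 < records != 26:
    d = d - (1 - b)
    limit = limit - (limit + d)
b = records // 46
num = (records - records) % b[d]
handle(num)
limit = 7 % 46

7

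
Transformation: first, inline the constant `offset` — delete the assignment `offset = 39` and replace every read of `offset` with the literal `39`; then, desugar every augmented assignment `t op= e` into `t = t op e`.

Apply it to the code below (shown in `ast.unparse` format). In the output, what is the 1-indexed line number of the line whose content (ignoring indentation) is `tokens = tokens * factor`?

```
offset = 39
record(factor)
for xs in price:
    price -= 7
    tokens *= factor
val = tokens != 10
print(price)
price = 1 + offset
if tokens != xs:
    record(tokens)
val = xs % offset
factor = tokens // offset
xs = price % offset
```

4

Transformed code:
record(factor)
for xs in price:
    price = price - 7
    tokens = tokens * factor
val = tokens != 10
print(price)
price = 1 + 39
if tokens != xs:
    record(tokens)
val = xs % 39
factor = tokens // 39
xs = price % 39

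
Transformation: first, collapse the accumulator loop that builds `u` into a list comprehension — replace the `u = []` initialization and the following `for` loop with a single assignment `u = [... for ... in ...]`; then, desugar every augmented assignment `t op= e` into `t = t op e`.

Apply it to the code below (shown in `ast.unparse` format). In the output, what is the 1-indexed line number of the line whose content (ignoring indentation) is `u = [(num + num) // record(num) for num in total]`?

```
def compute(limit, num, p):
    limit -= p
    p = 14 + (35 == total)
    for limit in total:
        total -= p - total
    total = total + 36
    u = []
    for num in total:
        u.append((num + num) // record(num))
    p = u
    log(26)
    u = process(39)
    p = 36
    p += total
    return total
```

Transformed code:
def compute(limit, num, p):
    limit = limit - p
    p = 14 + (35 == total)
    for limit in total:
        total = total - (p - total)
    total = total + 36
    u = [(num + num) // record(num) for num in total]
    p = u
    log(26)
    u = process(39)
    p = 36
    p = p + total
    return total

7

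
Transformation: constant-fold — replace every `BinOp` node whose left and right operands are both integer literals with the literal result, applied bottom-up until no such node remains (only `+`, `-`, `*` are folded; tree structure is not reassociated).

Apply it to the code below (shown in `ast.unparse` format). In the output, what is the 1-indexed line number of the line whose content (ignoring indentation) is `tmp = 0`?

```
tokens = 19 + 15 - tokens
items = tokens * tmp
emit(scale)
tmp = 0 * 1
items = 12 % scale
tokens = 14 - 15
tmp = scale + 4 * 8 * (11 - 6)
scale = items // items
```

Transformed code:
tokens = 34 - tokens
items = tokens * tmp
emit(scale)
tmp = 0
items = 12 % scale
tokens = -1
tmp = scale + 160
scale = items // items

4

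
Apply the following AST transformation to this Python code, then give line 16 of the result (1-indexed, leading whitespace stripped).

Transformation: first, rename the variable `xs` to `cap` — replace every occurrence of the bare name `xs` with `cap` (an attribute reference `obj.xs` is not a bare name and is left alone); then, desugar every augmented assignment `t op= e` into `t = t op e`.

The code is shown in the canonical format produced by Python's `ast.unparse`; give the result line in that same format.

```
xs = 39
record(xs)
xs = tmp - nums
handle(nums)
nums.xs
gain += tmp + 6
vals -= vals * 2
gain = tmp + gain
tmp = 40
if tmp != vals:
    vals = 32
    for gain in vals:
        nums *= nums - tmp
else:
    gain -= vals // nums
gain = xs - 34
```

Transformed code:
cap = 39
record(cap)
cap = tmp - nums
handle(nums)
nums.xs
gain = gain + (tmp + 6)
vals = vals - vals * 2
gain = tmp + gain
tmp = 40
if tmp != vals:
    vals = 32
    for gain in vals:
        nums = nums * (nums - tmp)
else:
    gain = gain - vals // nums
gain = cap - 34

gain = cap - 34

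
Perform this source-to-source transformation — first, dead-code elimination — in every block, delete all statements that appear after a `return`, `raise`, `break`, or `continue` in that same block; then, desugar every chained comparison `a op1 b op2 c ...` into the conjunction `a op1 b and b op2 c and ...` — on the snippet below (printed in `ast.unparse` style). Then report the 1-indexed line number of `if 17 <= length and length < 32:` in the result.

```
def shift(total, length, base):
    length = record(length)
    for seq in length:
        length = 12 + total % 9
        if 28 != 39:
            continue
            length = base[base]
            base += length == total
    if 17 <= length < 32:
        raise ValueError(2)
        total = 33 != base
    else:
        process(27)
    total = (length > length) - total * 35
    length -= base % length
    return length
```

Transformed code:
def shift(total, length, base):
    length = record(length)
    for seq in length:
        length = 12 + total % 9
        if 28 != 39:
            continue
    if 17 <= length and length < 32:
        raise ValueError(2)
    else:
        process(27)
    total = (length > length) - total * 35
    length -= base % length
    return length

7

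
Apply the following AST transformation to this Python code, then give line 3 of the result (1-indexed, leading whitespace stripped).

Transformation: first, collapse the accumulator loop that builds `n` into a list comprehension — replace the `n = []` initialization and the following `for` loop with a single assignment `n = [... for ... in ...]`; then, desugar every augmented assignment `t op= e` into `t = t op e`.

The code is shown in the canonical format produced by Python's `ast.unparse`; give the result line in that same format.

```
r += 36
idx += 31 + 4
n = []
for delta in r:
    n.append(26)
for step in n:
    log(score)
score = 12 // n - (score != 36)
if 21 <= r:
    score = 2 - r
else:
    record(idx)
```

n = [26 for delta in r]

Transformed code:
r = r + 36
idx = idx + (31 + 4)
n = [26 for delta in r]
for step in n:
    log(score)
score = 12 // n - (score != 36)
if 21 <= r:
    score = 2 - r
else:
    record(idx)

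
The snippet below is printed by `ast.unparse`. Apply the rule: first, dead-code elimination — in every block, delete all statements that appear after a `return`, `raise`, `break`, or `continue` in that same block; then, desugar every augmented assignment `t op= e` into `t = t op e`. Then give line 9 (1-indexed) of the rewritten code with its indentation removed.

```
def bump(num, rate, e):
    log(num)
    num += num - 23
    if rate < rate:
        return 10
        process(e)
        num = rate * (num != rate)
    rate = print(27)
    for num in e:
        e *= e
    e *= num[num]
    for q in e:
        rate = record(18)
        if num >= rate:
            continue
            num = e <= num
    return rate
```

Transformed code:
def bump(num, rate, e):
    log(num)
    num = num + (num - 23)
    if rate < rate:
        return 10
    rate = print(27)
    for num in e:
        e = e * e
    e = e * num[num]
    for q in e:
        rate = record(18)
        if num >= rate:
            continue
    return rate

e = e * num[num]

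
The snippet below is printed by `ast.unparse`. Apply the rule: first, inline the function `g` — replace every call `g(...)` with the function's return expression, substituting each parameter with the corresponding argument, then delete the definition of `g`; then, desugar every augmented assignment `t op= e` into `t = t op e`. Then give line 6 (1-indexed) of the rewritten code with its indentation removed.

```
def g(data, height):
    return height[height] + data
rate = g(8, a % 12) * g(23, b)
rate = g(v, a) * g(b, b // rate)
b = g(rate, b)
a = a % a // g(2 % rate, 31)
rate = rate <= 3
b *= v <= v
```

b = b * (v <= v)

Transformed code:
rate = ((a % 12)[a % 12] + 8) * (b[b] + 23)
rate = (a[a] + v) * ((b // rate)[b // rate] + b)
b = b[b] + rate
a = a % a // (31[31] + 2 % rate)
rate = rate <= 3
b = b * (v <= v)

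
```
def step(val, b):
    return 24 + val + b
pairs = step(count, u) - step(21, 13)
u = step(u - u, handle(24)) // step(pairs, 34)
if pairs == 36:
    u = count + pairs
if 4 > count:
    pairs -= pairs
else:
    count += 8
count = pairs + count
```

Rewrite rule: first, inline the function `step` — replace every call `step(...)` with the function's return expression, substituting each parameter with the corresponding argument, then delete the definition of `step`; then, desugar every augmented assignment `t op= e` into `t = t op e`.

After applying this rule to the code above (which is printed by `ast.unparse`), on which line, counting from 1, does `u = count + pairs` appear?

Transformed code:
pairs = 24 + count + u - (24 + 21 + 13)
u = (24 + (u - u) + handle(24)) // (24 + pairs + 34)
if pairs == 36:
    u = count + pairs
if 4 > count:
    pairs = pairs - pairs
else:
    count = count + 8
count = pairs + count

4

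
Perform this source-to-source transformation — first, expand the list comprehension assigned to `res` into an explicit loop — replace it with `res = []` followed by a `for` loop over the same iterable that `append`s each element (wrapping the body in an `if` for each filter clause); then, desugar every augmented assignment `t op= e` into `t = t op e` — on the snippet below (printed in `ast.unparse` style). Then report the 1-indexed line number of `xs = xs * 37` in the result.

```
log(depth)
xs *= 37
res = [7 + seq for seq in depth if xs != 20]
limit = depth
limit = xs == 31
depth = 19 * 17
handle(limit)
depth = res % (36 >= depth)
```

Transformed code:
log(depth)
xs = xs * 37
res = []
for seq in depth:
    if xs != 20:
        res.append(7 + seq)
limit = depth
limit = xs == 31
depth = 19 * 17
handle(limit)
depth = res % (36 >= depth)

2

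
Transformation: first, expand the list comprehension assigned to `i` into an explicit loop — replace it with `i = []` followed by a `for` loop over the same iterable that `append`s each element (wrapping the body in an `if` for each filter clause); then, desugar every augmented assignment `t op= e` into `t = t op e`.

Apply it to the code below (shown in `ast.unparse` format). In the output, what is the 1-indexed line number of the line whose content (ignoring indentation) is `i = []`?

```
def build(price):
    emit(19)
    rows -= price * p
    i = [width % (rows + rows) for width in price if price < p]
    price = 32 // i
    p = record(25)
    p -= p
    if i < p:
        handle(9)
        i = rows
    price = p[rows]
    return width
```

Transformed code:
def build(price):
    emit(19)
    rows = rows - price * p
    i = []
    for width in price:
        if price < p:
            i.append(width % (rows + rows))
    price = 32 // i
    p = record(25)
    p = p - p
    if i < p:
        handle(9)
        i = rows
    price = p[rows]
    return width

4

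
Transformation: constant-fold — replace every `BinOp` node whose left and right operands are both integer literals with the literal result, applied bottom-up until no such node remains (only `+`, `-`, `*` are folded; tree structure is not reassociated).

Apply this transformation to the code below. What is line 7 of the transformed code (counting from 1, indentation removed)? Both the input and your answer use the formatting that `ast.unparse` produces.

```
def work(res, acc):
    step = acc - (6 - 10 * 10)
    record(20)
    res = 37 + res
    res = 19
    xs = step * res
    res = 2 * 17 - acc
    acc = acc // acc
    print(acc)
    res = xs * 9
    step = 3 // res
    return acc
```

res = 34 - acc

Transformed code:
def work(res, acc):
    step = acc - -94
    record(20)
    res = 37 + res
    res = 19
    xs = step * res
    res = 34 - acc
    acc = acc // acc
    print(acc)
    res = xs * 9
    step = 3 // res
    return acc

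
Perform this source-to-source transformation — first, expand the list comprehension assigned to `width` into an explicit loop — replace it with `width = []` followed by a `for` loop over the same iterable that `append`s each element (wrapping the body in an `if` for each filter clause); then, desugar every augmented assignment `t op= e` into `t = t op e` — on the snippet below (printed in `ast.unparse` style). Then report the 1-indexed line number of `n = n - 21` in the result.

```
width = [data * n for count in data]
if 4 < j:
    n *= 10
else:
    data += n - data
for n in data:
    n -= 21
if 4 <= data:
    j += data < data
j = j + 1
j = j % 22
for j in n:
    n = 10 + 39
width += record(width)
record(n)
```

9

Transformed code:
width = []
for count in data:
    width.append(data * n)
if 4 < j:
    n = n * 10
else:
    data = data + (n - data)
for n in data:
    n = n - 21
if 4 <= data:
    j = j + (data < data)
j = j + 1
j = j % 22
for j in n:
    n = 10 + 39
width = width + record(width)
record(n)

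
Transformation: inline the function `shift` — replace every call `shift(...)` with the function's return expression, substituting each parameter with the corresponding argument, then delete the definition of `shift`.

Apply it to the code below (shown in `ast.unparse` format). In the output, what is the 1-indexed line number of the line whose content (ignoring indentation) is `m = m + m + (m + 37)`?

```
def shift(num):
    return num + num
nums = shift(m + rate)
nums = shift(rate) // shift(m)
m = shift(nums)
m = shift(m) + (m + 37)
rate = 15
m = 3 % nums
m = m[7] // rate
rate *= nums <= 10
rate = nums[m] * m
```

4

Transformed code:
nums = m + rate + (m + rate)
nums = (rate + rate) // (m + m)
m = nums + nums
m = m + m + (m + 37)
rate = 15
m = 3 % nums
m = m[7] // rate
rate *= nums <= 10
rate = nums[m] * m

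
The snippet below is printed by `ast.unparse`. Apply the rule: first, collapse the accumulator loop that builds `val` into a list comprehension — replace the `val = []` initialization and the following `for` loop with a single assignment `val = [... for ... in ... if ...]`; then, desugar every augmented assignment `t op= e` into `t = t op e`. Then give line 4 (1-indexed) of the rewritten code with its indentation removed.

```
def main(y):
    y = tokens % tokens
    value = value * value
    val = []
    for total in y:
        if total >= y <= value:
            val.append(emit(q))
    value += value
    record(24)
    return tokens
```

val = [emit(q) for total in y if total >= y <= value]

Transformed code:
def main(y):
    y = tokens % tokens
    value = value * value
    val = [emit(q) for total in y if total >= y <= value]
    value = value + value
    record(24)
    return tokens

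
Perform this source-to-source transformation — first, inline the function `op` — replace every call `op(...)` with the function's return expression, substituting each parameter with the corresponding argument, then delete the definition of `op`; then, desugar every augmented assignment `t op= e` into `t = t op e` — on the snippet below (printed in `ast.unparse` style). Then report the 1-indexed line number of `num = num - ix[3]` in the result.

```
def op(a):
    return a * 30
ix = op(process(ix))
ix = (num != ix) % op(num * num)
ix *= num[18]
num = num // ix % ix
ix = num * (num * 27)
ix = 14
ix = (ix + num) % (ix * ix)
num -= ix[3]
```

Transformed code:
ix = process(ix) * 30
ix = (num != ix) % (num * num * 30)
ix = ix * num[18]
num = num // ix % ix
ix = num * (num * 27)
ix = 14
ix = (ix + num) % (ix * ix)
num = num - ix[3]

8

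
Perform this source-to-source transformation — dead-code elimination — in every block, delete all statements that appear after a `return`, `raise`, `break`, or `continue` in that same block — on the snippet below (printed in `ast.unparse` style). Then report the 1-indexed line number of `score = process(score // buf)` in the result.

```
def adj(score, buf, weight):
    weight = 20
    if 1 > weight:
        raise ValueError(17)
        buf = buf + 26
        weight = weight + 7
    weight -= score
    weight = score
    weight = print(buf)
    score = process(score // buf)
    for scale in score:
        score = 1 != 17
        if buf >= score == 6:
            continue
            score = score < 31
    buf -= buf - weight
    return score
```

Transformed code:
def adj(score, buf, weight):
    weight = 20
    if 1 > weight:
        raise ValueError(17)
    weight -= score
    weight = score
    weight = print(buf)
    score = process(score // buf)
    for scale in score:
        score = 1 != 17
        if buf >= score == 6:
            continue
    buf -= buf - weight
    return score

8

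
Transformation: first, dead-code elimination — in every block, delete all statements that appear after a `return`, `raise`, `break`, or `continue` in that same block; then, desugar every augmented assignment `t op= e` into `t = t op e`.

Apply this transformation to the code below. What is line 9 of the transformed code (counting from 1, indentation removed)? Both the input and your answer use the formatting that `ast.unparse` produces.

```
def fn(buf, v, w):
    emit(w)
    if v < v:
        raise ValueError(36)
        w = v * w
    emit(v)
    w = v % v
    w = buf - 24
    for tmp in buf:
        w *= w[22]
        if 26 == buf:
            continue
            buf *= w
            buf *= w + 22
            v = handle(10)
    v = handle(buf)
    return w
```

w = w * w[22]

Transformed code:
def fn(buf, v, w):
    emit(w)
    if v < v:
        raise ValueError(36)
    emit(v)
    w = v % v
    w = buf - 24
    for tmp in buf:
        w = w * w[22]
        if 26 == buf:
            continue
    v = handle(buf)
    return w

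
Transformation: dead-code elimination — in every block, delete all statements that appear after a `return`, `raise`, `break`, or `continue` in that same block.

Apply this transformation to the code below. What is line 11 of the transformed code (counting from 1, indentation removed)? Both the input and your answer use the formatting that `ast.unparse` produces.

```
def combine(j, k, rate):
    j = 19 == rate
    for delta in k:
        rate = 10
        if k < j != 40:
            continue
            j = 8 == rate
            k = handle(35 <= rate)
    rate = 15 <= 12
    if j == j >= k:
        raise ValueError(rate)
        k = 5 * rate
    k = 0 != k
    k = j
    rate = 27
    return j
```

Transformed code:
def combine(j, k, rate):
    j = 19 == rate
    for delta in k:
        rate = 10
        if k < j != 40:
            continue
    rate = 15 <= 12
    if j == j >= k:
        raise ValueError(rate)
    k = 0 != k
    k = j
    rate = 27
    return j

k = j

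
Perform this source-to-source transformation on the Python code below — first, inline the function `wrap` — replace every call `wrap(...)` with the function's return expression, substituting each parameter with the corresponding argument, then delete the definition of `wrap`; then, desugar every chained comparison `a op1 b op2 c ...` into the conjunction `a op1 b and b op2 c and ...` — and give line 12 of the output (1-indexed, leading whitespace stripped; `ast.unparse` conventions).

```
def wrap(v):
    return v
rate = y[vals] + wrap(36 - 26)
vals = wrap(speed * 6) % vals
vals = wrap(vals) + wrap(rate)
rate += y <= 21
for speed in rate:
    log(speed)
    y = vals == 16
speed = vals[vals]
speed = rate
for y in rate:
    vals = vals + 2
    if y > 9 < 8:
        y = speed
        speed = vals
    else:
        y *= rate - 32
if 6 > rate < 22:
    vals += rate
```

if y > 9 and 9 < 8:

Transformed code:
rate = y[vals] + (36 - 26)
vals = speed * 6 % vals
vals = vals + rate
rate += y <= 21
for speed in rate:
    log(speed)
    y = vals == 16
speed = vals[vals]
speed = rate
for y in rate:
    vals = vals + 2
    if y > 9 and 9 < 8:
        y = speed
        speed = vals
    else:
        y *= rate - 32
if 6 > rate and rate < 22:
    vals += rate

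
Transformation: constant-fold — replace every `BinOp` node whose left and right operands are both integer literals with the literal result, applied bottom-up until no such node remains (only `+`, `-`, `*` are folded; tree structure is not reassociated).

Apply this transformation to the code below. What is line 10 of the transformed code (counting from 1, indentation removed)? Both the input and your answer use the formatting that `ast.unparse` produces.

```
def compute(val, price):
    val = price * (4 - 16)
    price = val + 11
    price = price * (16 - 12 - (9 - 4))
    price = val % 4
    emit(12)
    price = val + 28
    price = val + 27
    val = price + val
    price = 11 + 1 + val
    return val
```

price = 12 + val

Transformed code:
def compute(val, price):
    val = price * -12
    price = val + 11
    price = price * -1
    price = val % 4
    emit(12)
    price = val + 28
    price = val + 27
    val = price + val
    price = 12 + val
    return val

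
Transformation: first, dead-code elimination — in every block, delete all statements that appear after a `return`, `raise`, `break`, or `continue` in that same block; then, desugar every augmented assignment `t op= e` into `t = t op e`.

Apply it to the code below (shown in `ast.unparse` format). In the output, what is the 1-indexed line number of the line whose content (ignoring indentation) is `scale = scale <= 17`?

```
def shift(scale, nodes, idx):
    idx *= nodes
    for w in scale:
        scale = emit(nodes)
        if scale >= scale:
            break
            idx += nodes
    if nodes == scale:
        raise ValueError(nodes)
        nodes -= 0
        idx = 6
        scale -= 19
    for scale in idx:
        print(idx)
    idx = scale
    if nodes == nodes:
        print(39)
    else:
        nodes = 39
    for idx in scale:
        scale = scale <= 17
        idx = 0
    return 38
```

Transformed code:
def shift(scale, nodes, idx):
    idx = idx * nodes
    for w in scale:
        scale = emit(nodes)
        if scale >= scale:
            break
    if nodes == scale:
        raise ValueError(nodes)
    for scale in idx:
        print(idx)
    idx = scale
    if nodes == nodes:
        print(39)
    else:
        nodes = 39
    for idx in scale:
        scale = scale <= 17
        idx = 0
    return 38

17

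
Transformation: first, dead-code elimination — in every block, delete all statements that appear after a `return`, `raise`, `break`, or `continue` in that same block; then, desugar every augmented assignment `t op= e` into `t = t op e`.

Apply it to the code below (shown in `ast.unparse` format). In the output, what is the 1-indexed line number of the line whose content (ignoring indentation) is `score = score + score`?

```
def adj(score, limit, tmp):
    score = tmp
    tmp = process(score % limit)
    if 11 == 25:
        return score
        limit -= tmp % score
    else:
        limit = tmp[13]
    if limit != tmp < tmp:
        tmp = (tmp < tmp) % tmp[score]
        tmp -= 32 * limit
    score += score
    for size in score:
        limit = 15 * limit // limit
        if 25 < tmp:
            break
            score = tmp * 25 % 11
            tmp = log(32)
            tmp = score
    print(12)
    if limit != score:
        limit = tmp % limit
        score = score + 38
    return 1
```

Transformed code:
def adj(score, limit, tmp):
    score = tmp
    tmp = process(score % limit)
    if 11 == 25:
        return score
    else:
        limit = tmp[13]
    if limit != tmp < tmp:
        tmp = (tmp < tmp) % tmp[score]
        tmp = tmp - 32 * limit
    score = score + score
    for size in score:
        limit = 15 * limit // limit
        if 25 < tmp:
            break
    print(12)
    if limit != score:
        limit = tmp % limit
        score = score + 38
    return 1

11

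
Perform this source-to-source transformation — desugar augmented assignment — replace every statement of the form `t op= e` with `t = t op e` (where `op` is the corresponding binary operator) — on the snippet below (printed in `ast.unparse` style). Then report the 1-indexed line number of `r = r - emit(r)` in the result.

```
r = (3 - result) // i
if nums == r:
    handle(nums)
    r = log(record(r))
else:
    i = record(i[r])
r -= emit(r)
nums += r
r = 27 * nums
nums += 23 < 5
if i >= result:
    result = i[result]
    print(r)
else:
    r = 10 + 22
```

Transformed code:
r = (3 - result) // i
if nums == r:
    handle(nums)
    r = log(record(r))
else:
    i = record(i[r])
r = r - emit(r)
nums = nums + r
r = 27 * nums
nums = nums + (23 < 5)
if i >= result:
    result = i[result]
    print(r)
else:
    r = 10 + 22

7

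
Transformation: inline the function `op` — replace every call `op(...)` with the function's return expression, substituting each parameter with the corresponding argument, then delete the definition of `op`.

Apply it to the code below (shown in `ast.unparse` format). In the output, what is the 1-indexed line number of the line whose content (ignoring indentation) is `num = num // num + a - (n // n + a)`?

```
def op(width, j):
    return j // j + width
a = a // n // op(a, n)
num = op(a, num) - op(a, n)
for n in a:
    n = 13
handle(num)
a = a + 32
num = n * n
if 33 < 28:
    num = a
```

Transformed code:
a = a // n // (n // n + a)
num = num // num + a - (n // n + a)
for n in a:
    n = 13
handle(num)
a = a + 32
num = n * n
if 33 < 28:
    num = a

2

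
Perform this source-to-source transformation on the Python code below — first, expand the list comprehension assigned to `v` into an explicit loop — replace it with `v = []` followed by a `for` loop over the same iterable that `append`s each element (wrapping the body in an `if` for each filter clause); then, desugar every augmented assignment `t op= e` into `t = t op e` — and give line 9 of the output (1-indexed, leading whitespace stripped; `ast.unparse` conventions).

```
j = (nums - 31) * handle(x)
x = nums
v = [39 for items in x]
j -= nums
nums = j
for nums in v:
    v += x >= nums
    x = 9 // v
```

Transformed code:
j = (nums - 31) * handle(x)
x = nums
v = []
for items in x:
    v.append(39)
j = j - nums
nums = j
for nums in v:
    v = v + (x >= nums)
    x = 9 // v

v = v + (x >= nums)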